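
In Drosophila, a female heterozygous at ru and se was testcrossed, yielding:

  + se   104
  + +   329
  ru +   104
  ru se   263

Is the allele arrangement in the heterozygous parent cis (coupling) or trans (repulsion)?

cis

The two most frequent classes are + + (329) and ru se (263); these are the parental (non-recombinant) types.
So the F1 carried + + on one chromosome and ru se on the other — the recessive alleles are on the same chromosome (cis / coupling).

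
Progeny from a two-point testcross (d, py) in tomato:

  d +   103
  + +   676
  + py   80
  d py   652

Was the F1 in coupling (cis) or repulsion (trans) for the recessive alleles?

The two most frequent classes are + + (676) and d py (652); these are the parental (non-recombinant) types.
So the F1 carried + + on one chromosome and d py on the other — the recessive alleles are on the same chromosome (cis / coupling).

cis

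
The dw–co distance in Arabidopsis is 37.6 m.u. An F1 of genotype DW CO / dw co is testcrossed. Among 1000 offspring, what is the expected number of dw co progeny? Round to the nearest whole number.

A map distance of 37.6 m.u. corresponds to a recombination frequency of 0.376.
The F1 is DW CO / dw co, so dw co is a parental gamete class with expected frequency (1 − r)/2 = 0.624/2 = 0.3120.
Expected number = 0.3120 × 1000 = 312.00 ≈ 312.

312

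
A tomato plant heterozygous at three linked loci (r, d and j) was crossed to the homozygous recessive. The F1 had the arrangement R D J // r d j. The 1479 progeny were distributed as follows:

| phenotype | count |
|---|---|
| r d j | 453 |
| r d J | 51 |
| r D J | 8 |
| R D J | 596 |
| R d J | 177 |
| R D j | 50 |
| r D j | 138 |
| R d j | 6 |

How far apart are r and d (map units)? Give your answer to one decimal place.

The two rarest classes, r D J and R d j, are the double crossovers. Comparing them with the parentals, only the r allele has switched, so r is the middle locus and the order is d – r – j.
Crossovers in the d–r interval produce the single-crossover classes R d J and r D j (177 + 138 = 315) plus the double crossovers (14).
RF(d–r) = (315 + 14) / 1479 = 329/1479 = 0.2224 → 22.2 map units.

22.2 map units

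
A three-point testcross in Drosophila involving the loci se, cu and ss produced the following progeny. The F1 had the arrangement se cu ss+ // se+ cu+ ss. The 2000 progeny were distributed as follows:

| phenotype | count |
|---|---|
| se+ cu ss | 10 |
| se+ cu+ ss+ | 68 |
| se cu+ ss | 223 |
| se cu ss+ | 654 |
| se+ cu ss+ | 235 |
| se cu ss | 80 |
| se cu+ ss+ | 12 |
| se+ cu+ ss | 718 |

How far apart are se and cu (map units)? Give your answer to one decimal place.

The two rarest classes, se cu+ ss+ and se+ cu ss, are the double crossovers. Comparing them with the parentals, only the cu allele has switched, so cu is the middle locus and the order is ss – cu – se.
Crossovers in the cu–se interval produce the single-crossover classes se+ cu ss+ and se cu+ ss (235 + 223 = 458) plus the double crossovers (22).
RF(cu–se) = (458 + 22) / 2000 = 480/2000 = 0.2400 → 24.0 map units.

24.0 map units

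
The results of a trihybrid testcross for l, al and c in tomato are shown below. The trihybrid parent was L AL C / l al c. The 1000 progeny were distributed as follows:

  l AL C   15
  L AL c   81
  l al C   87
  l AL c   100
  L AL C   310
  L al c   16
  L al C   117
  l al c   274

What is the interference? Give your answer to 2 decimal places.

0.37

The two rarest classes, l AL C and L al c, are the double crossovers. Comparing them with the parentals, only the l allele has switched, so l is the middle locus and the order is al – l – c.
al–l: (217 + 31)/1000 = 0.2480; l–c: (168 + 31)/1000 = 0.1990.
Expected DCO frequency = 0.2480 × 0.1990 ≈ 0.04935; observed = 31/1000 ≈ 0.03100.
Coefficient of coincidence = 0.03100/0.04935 ≈ 0.63; interference = 1 − 0.63 = 0.37.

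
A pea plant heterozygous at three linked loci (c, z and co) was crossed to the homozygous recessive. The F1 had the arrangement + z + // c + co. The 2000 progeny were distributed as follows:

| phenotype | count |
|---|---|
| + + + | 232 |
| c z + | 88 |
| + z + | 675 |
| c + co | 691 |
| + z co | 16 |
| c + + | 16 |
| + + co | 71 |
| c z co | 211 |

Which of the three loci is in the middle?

co

The two rarest classes, + z co and c + +, are the double crossovers. Comparing them with the parentals, only the co allele has switched, so co is the middle locus and the order is z – co – c.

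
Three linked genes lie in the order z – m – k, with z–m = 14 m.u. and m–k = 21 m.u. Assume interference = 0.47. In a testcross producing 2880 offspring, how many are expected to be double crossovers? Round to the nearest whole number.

45

Map distances give recombination frequencies of 0.140 and 0.210 for the two intervals.
With interference 0.47 (so coincidence = 0.53), expected double-crossover frequency = 0.140 × 0.210 × 0.53 = 0.01558.
Expected number = 0.01558 × 2880 = 44.88 ≈ 45.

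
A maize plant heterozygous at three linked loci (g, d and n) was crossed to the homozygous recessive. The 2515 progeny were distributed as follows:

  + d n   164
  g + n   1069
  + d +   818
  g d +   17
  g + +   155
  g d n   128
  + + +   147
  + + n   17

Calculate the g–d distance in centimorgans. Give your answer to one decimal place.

12.3 centimorgans

The two most frequent reciprocal classes, + d + and g + n, are the parental types, so the F1 was + d + / g + n.
The two rarest classes, g d + and + + n, are the double crossovers. Comparing them with the parentals, only the g allele has switched, so g is the middle locus and the order is d – g – n.
Crossovers in the d–g interval produce the single-crossover classes + + + and g d n (147 + 128 = 275) plus the double crossovers (34).
RF(d–g) = (275 + 34) / 2515 = 309/2515 = 0.1229 → 12.3 centimorgans.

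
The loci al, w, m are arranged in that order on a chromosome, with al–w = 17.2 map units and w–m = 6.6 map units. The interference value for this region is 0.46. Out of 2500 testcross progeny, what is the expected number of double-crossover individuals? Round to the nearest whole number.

15

Map distances give recombination frequencies of 0.172 and 0.066 for the two intervals.
With interference 0.46 (so coincidence = 0.54), expected double-crossover frequency = 0.172 × 0.066 × 0.54 = 0.00613.
Expected number = 0.00613 × 2500 = 15.33 ≈ 15.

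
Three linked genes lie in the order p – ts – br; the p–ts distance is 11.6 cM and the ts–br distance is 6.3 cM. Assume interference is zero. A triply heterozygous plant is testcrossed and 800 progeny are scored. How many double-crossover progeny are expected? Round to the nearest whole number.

6

Map distances give recombination frequencies of 0.116 and 0.063 for the two intervals.
With no interference, expected double-crossover frequency = 0.116 × 0.063 = 0.00731.
Expected number = 0.00731 × 800 = 5.85 ≈ 6.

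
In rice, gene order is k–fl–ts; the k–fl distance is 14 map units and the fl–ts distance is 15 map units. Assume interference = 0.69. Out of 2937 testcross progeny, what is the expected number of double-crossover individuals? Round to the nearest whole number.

Map distances give recombination frequencies of 0.140 and 0.150 for the two intervals.
With interference 0.69 (so coincidence = 0.31), expected double-crossover frequency = 0.140 × 0.150 × 0.31 = 0.00651.
Expected number = 0.00651 × 2937 = 19.12 ≈ 19.

19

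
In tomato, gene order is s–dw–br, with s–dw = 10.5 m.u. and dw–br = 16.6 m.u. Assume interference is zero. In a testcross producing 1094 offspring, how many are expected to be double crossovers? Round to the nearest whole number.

Map distances give recombination frequencies of 0.105 and 0.166 for the two intervals.
With no interference, expected double-crossover frequency = 0.105 × 0.166 = 0.01743.
Expected number = 0.01743 × 1094 = 19.07 ≈ 19.

19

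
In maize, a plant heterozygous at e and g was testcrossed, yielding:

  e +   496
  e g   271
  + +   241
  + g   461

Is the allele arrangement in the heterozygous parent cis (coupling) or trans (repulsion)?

trans

The two most frequent classes are + g (461) and e + (496); these are the parental (non-recombinant) types.
So the F1 carried + g on one chromosome and e + on the other — the recessive alleles are on opposite chromosomes (trans / repulsion).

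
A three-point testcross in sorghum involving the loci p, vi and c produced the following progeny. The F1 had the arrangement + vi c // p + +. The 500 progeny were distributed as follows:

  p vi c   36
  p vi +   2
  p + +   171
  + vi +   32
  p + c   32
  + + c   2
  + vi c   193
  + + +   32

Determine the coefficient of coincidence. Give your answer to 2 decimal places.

0.41

The two rarest classes, + + c and p vi +, are the double crossovers. Comparing them with the parentals, only the vi allele has switched, so vi is the middle locus and the order is c – vi – p.
c–vi: (64 + 4)/500 = 0.1360; vi–p: (68 + 4)/500 = 0.1440.
Expected DCO frequency = 0.1360 × 0.1440 ≈ 0.01958; observed = 4/500 ≈ 0.00800.
Coefficient of coincidence = 0.00800/0.01958 ≈ 0.41.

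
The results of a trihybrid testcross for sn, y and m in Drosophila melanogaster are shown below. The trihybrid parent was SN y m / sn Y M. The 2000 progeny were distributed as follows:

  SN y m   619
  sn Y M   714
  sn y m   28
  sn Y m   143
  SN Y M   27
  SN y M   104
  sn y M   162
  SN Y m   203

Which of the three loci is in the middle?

The two rarest classes, sn y m and SN Y M, are the double crossovers. Comparing them with the parentals, only the sn allele has switched, so sn is the middle locus and the order is y – sn – m.

sn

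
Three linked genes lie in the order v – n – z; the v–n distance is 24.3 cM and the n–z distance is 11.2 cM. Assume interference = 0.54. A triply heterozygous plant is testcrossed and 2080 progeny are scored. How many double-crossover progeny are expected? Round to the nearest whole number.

26

Map distances give recombination frequencies of 0.243 and 0.112 for the two intervals.
With interference 0.54 (so coincidence = 0.46), expected double-crossover frequency = 0.243 × 0.112 × 0.46 = 0.01252.
Expected number = 0.01252 × 2080 = 26.04 ≈ 26.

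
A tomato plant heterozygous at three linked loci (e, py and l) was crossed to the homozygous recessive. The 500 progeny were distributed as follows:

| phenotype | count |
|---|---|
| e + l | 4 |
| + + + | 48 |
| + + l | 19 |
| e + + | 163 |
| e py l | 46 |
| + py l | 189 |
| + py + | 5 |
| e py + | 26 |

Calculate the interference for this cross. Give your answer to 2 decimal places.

0.19

The two most frequent reciprocal classes, + py l and e + +, are the parental types, so the F1 was + py l / e + +.
The two rarest classes, + py + and e + l, are the double crossovers. Comparing them with the parentals, only the l allele has switched, so l is the middle locus and the order is py – l – e.
py–l: (45 + 9)/500 = 0.1080; l–e: (94 + 9)/500 = 0.2060.
Expected DCO frequency = 0.1080 × 0.2060 ≈ 0.02225; observed = 9/500 ≈ 0.01800.
Coefficient of coincidence = 0.01800/0.02225 ≈ 0.81; interference = 1 − 0.81 = 0.19.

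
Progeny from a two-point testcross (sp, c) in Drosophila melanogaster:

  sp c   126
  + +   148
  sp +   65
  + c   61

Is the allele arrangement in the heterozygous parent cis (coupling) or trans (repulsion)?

cis

The two most frequent classes are + + (148) and sp c (126); these are the parental (non-recombinant) types.
So the F1 carried + + on one chromosome and sp c on the other — the recessive alleles are on the same chromosome (cis / coupling).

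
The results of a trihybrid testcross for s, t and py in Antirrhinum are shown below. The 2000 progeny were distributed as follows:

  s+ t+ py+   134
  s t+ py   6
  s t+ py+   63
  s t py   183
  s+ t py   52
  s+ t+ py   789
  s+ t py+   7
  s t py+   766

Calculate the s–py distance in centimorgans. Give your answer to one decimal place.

The two most frequent reciprocal classes, s t py+ and s+ t+ py, are the parental types, so the F1 was s t py+ / s+ t+ py.
The two rarest classes, s+ t py+ and s t+ py, are the double crossovers. Comparing them with the parentals, only the s allele has switched, so s is the middle locus and the order is t – s – py.
Crossovers in the s–py interval produce the single-crossover classes s t py and s+ t+ py+ (183 + 134 = 317) plus the double crossovers (13).
RF(s–py) = (317 + 13) / 2000 = 330/2000 = 0.1650 → 16.5 centimorgans.

16.5 centimorgans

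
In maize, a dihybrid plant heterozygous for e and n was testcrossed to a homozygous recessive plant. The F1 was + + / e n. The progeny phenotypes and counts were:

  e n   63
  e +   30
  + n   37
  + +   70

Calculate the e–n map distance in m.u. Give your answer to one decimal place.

The recombinant classes are + n and e +: 37 + 30 = 67.
Recombination frequency = 67/200 = 0.3350 ≈ 33.5%, i.e. 33.5 m.u.

33.5 m.u.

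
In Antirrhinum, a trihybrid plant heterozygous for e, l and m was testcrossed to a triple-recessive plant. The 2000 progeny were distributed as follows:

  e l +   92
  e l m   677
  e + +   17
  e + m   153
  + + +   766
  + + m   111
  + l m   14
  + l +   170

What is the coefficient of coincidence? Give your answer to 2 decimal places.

The two most frequent reciprocal classes, e l m and + + +, are the parental types, so the F1 was e l m / + + +.
The two rarest classes, + l m and e + +, are the double crossovers. Comparing them with the parentals, only the e allele has switched, so e is the middle locus and the order is l – e – m.
l–e: (323 + 31)/2000 = 0.1770; e–m: (203 + 31)/2000 = 0.1170.
Expected DCO frequency = 0.1770 × 0.1170 ≈ 0.02071; observed = 31/2000 ≈ 0.01550.
Coefficient of coincidence = 0.01550/0.02071 ≈ 0.75.

0.75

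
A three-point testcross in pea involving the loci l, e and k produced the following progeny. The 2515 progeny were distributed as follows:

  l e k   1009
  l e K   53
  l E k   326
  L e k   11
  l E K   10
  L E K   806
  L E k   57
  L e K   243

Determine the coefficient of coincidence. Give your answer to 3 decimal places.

The two most frequent reciprocal classes, L E K and l e k, are the parental types, so the F1 was L E K / l e k.
The two rarest classes, l E K and L e k, are the double crossovers. Comparing them with the parentals, only the l allele has switched, so l is the middle locus and the order is k – l – e.
k–l: (110 + 21)/2515 = 0.0521; l–e: (569 + 21)/2515 = 0.2346.
Expected DCO frequency = 0.0521 × 0.2346 ≈ 0.01222; observed = 21/2515 ≈ 0.00835.
Coefficient of coincidence = 0.00835/0.01222 ≈ 0.683.

0.683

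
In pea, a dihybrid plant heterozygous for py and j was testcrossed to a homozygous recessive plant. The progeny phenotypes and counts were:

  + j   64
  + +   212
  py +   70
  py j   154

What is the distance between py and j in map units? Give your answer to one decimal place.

The two most frequent classes, + + (212) and py j (154), are the parental types, so the F1 was + + / py j.
The recombinant classes are + j and py +: 64 + 70 = 134.
Recombination frequency = 134/500 = 0.2680 ≈ 26.8%, i.e. 26.8 map units.

26.8 map units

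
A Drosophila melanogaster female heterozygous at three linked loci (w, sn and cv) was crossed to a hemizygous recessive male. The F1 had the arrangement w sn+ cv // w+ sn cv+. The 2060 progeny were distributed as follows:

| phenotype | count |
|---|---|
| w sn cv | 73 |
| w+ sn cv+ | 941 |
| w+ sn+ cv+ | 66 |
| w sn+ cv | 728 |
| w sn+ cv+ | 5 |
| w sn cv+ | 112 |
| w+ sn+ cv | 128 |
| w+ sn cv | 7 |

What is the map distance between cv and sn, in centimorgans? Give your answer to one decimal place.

The two rarest classes, w sn+ cv+ and w+ sn cv, are the double crossovers. Comparing them with the parentals, only the cv allele has switched, so cv is the middle locus and the order is w – cv – sn.
Crossovers in the cv–sn interval produce the single-crossover classes w sn cv and w+ sn+ cv+ (73 + 66 = 139) plus the double crossovers (12).
RF(cv–sn) = (139 + 12) / 2060 = 151/2060 = 0.0733 → 7.3 centimorgans.

7.3 centimorgans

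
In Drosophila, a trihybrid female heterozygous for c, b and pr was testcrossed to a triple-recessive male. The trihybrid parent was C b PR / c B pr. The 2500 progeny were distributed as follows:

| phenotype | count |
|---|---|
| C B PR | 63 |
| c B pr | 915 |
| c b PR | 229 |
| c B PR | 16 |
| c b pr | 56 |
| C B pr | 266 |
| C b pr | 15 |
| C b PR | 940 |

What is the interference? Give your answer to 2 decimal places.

0.02

The two rarest classes, C b pr and c B PR, are the double crossovers. Comparing them with the parentals, only the pr allele has switched, so pr is the middle locus and the order is b – pr – c.
b–pr: (119 + 31)/2500 = 0.0600; pr–c: (495 + 31)/2500 = 0.2104.
Expected DCO frequency = 0.0600 × 0.2104 ≈ 0.01262; observed = 31/2500 ≈ 0.01240.
Coefficient of coincidence = 0.01240/0.01262 ≈ 0.98; interference = 1 − 0.98 = 0.02.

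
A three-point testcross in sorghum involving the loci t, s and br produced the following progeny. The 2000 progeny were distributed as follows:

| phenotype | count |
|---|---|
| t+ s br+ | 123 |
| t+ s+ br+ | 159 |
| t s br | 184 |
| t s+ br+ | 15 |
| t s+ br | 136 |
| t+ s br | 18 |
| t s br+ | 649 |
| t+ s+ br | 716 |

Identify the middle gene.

s

The two most frequent reciprocal classes, t s br+ and t+ s+ br, are the parental types, so the F1 was t s br+ / t+ s+ br.
The two rarest classes, t s+ br+ and t+ s br, are the double crossovers. Comparing them with the parentals, only the s allele has switched, so s is the middle locus and the order is t – s – br.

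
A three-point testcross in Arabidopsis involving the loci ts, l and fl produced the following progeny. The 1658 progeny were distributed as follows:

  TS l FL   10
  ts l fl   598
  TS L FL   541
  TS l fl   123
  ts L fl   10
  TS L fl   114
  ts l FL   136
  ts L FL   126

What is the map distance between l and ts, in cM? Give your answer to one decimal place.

The two most frequent reciprocal classes, TS L FL and ts l fl, are the parental types, so the F1 was TS L FL / ts l fl.
The two rarest classes, TS l FL and ts L fl, are the double crossovers. Comparing them with the parentals, only the l allele has switched, so l is the middle locus and the order is ts – l – fl.
Crossovers in the ts–l interval produce the single-crossover classes ts L FL and TS l fl (126 + 123 = 249) plus the double crossovers (20).
RF(ts–l) = (249 + 20) / 1658 = 269/1658 = 0.1622 → 16.2 cM.

16.2 cM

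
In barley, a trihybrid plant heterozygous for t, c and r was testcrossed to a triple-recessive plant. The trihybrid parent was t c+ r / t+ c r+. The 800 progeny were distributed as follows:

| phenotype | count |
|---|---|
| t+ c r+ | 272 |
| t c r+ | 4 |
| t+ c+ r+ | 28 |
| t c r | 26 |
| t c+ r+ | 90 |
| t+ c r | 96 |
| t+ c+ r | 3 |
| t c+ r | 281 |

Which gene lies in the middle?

The two rarest classes, t+ c+ r and t c r+, are the double crossovers. Comparing them with the parentals, only the t allele has switched, so t is the middle locus and the order is c – t – r.

t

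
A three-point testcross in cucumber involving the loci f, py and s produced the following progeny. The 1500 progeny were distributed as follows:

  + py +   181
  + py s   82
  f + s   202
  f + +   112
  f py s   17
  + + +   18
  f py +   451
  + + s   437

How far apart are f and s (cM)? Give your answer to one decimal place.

The two most frequent reciprocal classes, f py + and + + s, are the parental types, so the F1 was f py + / + + s.
The two rarest classes, f py s and + + +, are the double crossovers. Comparing them with the parentals, only the s allele has switched, so s is the middle locus and the order is py – s – f.
Crossovers in the s–f interval produce the single-crossover classes + py + and f + s (181 + 202 = 383) plus the double crossovers (35).
RF(s–f) = (383 + 35) / 1500 = 418/1500 = 0.2787 → 27.9 cM.

27.9 cM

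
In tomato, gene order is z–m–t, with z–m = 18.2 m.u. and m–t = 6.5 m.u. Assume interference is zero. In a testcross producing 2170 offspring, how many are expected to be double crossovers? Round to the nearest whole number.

Map distances give recombination frequencies of 0.182 and 0.065 for the two intervals.
With no interference, expected double-crossover frequency = 0.182 × 0.065 = 0.01183.
Expected number = 0.01183 × 2170 = 25.67 ≈ 26.

26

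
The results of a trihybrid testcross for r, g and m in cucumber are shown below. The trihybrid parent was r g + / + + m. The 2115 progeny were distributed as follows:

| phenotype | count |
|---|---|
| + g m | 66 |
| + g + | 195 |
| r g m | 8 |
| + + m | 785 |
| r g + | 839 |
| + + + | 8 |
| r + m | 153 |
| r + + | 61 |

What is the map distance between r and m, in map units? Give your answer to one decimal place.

17.2 map units

The two rarest classes, r g m and + + +, are the double crossovers. Comparing them with the parentals, only the m allele has switched, so m is the middle locus and the order is r – m – g.
Crossovers in the r–m interval produce the single-crossover classes + g + and r + m (195 + 153 = 348) plus the double crossovers (16).
RF(r–m) = (348 + 16) / 2115 = 364/2115 = 0.1721 → 17.2 map units.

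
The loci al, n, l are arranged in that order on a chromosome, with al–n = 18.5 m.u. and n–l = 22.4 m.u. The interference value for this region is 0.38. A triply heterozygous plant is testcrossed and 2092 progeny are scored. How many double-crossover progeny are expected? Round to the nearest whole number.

54

Map distances give recombination frequencies of 0.185 and 0.224 for the two intervals.
With interference 0.38 (so coincidence = 0.62), expected double-crossover frequency = 0.185 × 0.224 × 0.62 = 0.02569.
Expected number = 0.02569 × 2092 = 53.75 ≈ 54.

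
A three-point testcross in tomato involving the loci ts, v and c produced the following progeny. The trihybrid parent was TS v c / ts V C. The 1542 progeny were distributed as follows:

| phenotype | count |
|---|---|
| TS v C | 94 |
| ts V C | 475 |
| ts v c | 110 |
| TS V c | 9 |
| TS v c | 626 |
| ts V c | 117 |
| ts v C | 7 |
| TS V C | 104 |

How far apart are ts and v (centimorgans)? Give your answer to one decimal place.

14.9 centimorgans

The two rarest classes, TS V c and ts v C, are the double crossovers. Comparing them with the parentals, only the v allele has switched, so v is the middle locus and the order is c – v – ts.
Crossovers in the v–ts interval produce the single-crossover classes ts v c and TS V C (110 + 104 = 214) plus the double crossovers (16).
RF(v–ts) = (214 + 16) / 1542 = 230/1542 = 0.1492 → 14.9 centimorgans.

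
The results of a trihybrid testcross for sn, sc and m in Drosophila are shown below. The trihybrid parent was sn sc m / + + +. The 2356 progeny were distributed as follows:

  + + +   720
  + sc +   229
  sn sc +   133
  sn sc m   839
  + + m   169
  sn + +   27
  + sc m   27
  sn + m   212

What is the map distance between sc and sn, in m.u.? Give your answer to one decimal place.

21.0 m.u.

The two rarest classes, + sc m and sn + +, are the double crossovers. Comparing them with the parentals, only the sn allele has switched, so sn is the middle locus and the order is m – sn – sc.
Crossovers in the sn–sc interval produce the single-crossover classes sn + m and + sc + (212 + 229 = 441) plus the double crossovers (54).
RF(sn–sc) = (441 + 54) / 2356 = 495/2356 = 0.2101 → 21.0 m.u.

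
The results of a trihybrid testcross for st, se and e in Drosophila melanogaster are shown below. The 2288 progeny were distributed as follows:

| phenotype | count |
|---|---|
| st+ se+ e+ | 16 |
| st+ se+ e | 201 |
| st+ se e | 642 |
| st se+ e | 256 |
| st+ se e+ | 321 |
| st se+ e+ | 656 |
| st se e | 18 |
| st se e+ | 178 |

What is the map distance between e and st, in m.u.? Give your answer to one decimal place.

26.7 m.u.

The two most frequent reciprocal classes, st+ se e and st se+ e+, are the parental types, so the F1 was st+ se e / st se+ e+.
The two rarest classes, st se e and st+ se+ e+, are the double crossovers. Comparing them with the parentals, only the st allele has switched, so st is the middle locus and the order is e – st – se.
Crossovers in the e–st interval produce the single-crossover classes st+ se e+ and st se+ e (321 + 256 = 577) plus the double crossovers (34).
RF(e–st) = (577 + 34) / 2288 = 611/2288 = 0.2670 → 26.7 m.u.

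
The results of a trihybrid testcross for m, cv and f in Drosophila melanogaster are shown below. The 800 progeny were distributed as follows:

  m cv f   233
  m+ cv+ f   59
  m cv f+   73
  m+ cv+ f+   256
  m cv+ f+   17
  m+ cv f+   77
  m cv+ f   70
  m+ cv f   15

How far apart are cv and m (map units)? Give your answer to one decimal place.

The two most frequent reciprocal classes, m+ cv+ f+ and m cv f, are the parental types, so the F1 was m+ cv+ f+ / m cv f.
The two rarest classes, m cv+ f+ and m+ cv f, are the double crossovers. Comparing them with the parentals, only the m allele has switched, so m is the middle locus and the order is f – m – cv.
Crossovers in the m–cv interval produce the single-crossover classes m+ cv f+ and m cv+ f (77 + 70 = 147) plus the double crossovers (32).
RF(m–cv) = (147 + 32) / 800 = 179/800 = 0.2238 → 22.4 map units.

22.4 map units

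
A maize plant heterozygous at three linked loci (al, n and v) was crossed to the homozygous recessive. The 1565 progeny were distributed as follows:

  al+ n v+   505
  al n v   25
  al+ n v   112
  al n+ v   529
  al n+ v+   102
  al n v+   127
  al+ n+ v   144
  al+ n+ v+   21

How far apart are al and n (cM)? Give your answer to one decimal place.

20.3 cM

The two most frequent reciprocal classes, al+ n v+ and al n+ v, are the parental types, so the F1 was al+ n v+ / al n+ v.
The two rarest classes, al+ n+ v+ and al n v, are the double crossovers. Comparing them with the parentals, only the n allele has switched, so n is the middle locus and the order is v – n – al.
Crossovers in the n–al interval produce the single-crossover classes al n v+ and al+ n+ v (127 + 144 = 271) plus the double crossovers (46).
RF(n–al) = (271 + 46) / 1565 = 317/1565 = 0.2026 → 20.3 cM.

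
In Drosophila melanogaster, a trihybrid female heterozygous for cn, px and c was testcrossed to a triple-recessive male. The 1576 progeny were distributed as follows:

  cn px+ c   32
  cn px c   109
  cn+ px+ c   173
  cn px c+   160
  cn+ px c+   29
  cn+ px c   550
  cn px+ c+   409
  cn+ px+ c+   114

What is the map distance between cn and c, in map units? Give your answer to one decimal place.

18.0 map units

The two most frequent reciprocal classes, cn+ px c and cn px+ c+, are the parental types, so the F1 was cn+ px c / cn px+ c+.
The two rarest classes, cn+ px c+ and cn px+ c, are the double crossovers. Comparing them with the parentals, only the c allele has switched, so c is the middle locus and the order is px – c – cn.
Crossovers in the c–cn interval produce the single-crossover classes cn px c and cn+ px+ c+ (109 + 114 = 223) plus the double crossovers (61).
RF(c–cn) = (223 + 61) / 1576 = 284/1576 = 0.1802 → 18.0 map units.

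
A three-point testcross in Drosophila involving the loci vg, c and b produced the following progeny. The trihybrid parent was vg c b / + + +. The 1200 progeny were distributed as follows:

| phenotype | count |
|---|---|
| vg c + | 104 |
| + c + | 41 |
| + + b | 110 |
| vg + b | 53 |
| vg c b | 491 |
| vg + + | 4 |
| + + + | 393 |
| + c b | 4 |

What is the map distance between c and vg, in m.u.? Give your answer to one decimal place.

8.5 m.u.

The two rarest classes, + c b and vg + +, are the double crossovers. Comparing them with the parentals, only the vg allele has switched, so vg is the middle locus and the order is c – vg – b.
Crossovers in the c–vg interval produce the single-crossover classes vg + b and + c + (53 + 41 = 94) plus the double crossovers (8).
RF(c–vg) = (94 + 8) / 1200 = 102/1200 = 0.0850 → 8.5 m.u.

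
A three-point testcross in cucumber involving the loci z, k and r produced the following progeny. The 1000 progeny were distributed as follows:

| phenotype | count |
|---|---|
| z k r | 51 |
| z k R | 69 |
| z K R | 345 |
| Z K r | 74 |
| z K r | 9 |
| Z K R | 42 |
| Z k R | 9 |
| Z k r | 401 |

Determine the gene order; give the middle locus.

The two most frequent reciprocal classes, z K R and Z k r, are the parental types, so the F1 was z K R / Z k r.
The two rarest classes, z K r and Z k R, are the double crossovers. Comparing them with the parentals, only the r allele has switched, so r is the middle locus and the order is z – r – k.

r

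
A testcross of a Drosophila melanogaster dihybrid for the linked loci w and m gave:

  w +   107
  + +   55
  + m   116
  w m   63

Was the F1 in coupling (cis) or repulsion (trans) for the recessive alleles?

trans

The two most frequent classes are + m (116) and w + (107); these are the parental (non-recombinant) types.
So the F1 carried + m on one chromosome and w + on the other — the recessive alleles are on opposite chromosomes (trans / repulsion).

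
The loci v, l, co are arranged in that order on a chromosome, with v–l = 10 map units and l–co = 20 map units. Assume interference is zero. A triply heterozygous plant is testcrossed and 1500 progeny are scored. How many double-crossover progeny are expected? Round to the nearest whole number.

30

Map distances give recombination frequencies of 0.100 and 0.200 for the two intervals.
With no interference, expected double-crossover frequency = 0.100 × 0.200 = 0.02000.
Expected number = 0.02000 × 1500 = 30.00 ≈ 30.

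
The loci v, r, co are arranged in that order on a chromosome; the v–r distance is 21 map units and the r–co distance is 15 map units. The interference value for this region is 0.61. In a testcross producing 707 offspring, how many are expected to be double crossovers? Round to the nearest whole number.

Map distances give recombination frequencies of 0.210 and 0.150 for the two intervals.
With interference 0.61 (so coincidence = 0.39), expected double-crossover frequency = 0.210 × 0.150 × 0.39 = 0.01229.
Expected number = 0.01229 × 707 = 8.69 ≈ 9.

9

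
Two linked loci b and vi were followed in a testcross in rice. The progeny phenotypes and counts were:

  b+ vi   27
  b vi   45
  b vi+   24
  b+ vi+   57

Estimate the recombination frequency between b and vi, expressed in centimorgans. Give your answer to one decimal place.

33.3 centimorgans

The two most frequent classes, b+ vi+ (57) and b vi (45), are the parental types, so the F1 was b+ vi+ / b vi.
The recombinant classes are b+ vi and b vi+: 27 + 24 = 51.
Recombination frequency = 51/153 = 0.3333 ≈ 33.3%, i.e. 33.3 centimorgans.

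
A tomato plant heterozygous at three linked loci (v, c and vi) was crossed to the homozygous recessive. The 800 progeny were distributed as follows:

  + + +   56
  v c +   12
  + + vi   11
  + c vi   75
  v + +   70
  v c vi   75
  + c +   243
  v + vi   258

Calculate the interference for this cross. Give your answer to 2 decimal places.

0.29

The two most frequent reciprocal classes, + c + and v + vi, are the parental types, so the F1 was + c + / v + vi.
The two rarest classes, v c + and + + vi, are the double crossovers. Comparing them with the parentals, only the v allele has switched, so v is the middle locus and the order is vi – v – c.
vi–v: (145 + 23)/800 = 0.2100; v–c: (131 + 23)/800 = 0.1925.
Expected DCO frequency = 0.2100 × 0.1925 ≈ 0.04043; observed = 23/800 ≈ 0.02875.
Coefficient of coincidence = 0.02875/0.04043 ≈ 0.71; interference = 1 − 0.71 = 0.29.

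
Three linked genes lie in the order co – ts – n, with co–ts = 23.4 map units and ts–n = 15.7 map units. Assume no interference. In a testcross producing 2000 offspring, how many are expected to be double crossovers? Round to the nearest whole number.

Map distances give recombination frequencies of 0.234 and 0.157 for the two intervals.
With no interference, expected double-crossover frequency = 0.234 × 0.157 = 0.03674.
Expected number = 0.03674 × 2000 = 73.48 ≈ 73.

73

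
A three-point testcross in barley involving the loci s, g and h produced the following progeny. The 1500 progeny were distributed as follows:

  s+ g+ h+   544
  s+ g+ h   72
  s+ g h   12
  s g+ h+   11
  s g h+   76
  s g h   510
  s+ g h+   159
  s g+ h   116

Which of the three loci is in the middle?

The two most frequent reciprocal classes, s+ g+ h+ and s g h, are the parental types, so the F1 was s+ g+ h+ / s g h.
The two rarest classes, s g+ h+ and s+ g h, are the double crossovers. Comparing them with the parentals, only the s allele has switched, so s is the middle locus and the order is h – s – g.

s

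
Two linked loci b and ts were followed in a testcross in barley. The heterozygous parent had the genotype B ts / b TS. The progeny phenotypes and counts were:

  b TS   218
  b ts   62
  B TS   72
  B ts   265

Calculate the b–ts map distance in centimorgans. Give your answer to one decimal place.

21.7 centimorgans

The recombinant classes are B TS and b ts: 72 + 62 = 134.
Recombination frequency = 134/617 = 0.2172 ≈ 21.7%, i.e. 21.7 centimorgans.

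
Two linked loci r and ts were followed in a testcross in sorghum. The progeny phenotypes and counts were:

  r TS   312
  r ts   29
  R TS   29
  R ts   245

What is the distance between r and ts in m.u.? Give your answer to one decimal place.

9.4 m.u.

The two most frequent classes, R ts (245) and r TS (312), are the parental types, so the F1 was R ts / r TS.
The recombinant classes are R TS and r ts: 29 + 29 = 58.
Recombination frequency = 58/615 = 0.0943 ≈ 9.4%, i.e. 9.4 m.u.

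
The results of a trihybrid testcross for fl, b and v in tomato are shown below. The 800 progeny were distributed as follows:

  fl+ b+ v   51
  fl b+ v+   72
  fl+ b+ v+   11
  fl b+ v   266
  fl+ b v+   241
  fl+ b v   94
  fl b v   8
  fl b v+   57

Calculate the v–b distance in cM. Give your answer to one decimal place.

23.1 cM

The two most frequent reciprocal classes, fl+ b v+ and fl b+ v, are the parental types, so the F1 was fl+ b v+ / fl b+ v.
The two rarest classes, fl+ b+ v+ and fl b v, are the double crossovers. Comparing them with the parentals, only the b allele has switched, so b is the middle locus and the order is fl – b – v.
Crossovers in the b–v interval produce the single-crossover classes fl+ b v and fl b+ v+ (94 + 72 = 166) plus the double crossovers (19).
RF(b–v) = (166 + 19) / 800 = 185/800 = 0.2313 → 23.1 cM.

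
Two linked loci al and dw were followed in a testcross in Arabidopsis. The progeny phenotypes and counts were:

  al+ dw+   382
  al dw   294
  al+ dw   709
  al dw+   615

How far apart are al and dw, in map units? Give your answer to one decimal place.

The two most frequent classes, al+ dw (709) and al dw+ (615), are the parental types, so the F1 was al+ dw / al dw+.
The recombinant classes are al+ dw+ and al dw: 382 + 294 = 676.
Recombination frequency = 676/2000 = 0.3380 ≈ 33.8%, i.e. 33.8 map units.

33.8 map units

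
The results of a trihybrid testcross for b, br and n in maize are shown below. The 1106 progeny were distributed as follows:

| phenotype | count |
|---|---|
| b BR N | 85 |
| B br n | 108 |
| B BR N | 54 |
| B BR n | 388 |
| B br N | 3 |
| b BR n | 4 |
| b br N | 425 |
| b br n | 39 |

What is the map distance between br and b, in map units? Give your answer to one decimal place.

18.1 map units

The two most frequent reciprocal classes, b br N and B BR n, are the parental types, so the F1 was b br N / B BR n.
The two rarest classes, B br N and b BR n, are the double crossovers. Comparing them with the parentals, only the b allele has switched, so b is the middle locus and the order is br – b – n.
Crossovers in the br–b interval produce the single-crossover classes b BR N and B br n (85 + 108 = 193) plus the double crossovers (7).
RF(br–b) = (193 + 7) / 1106 = 200/1106 = 0.1808 → 18.1 map units.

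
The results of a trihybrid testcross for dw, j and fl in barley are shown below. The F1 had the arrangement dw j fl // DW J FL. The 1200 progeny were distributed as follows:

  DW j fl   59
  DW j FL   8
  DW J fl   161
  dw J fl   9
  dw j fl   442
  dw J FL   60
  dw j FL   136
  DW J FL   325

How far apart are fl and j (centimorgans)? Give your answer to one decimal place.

26.2 centimorgans

The two rarest classes, dw J fl and DW j FL, are the double crossovers. Comparing them with the parentals, only the j allele has switched, so j is the middle locus and the order is dw – j – fl.
Crossovers in the j–fl interval produce the single-crossover classes dw j FL and DW J fl (136 + 161 = 297) plus the double crossovers (17).
RF(j–fl) = (297 + 17) / 1200 = 314/1200 = 0.2617 → 26.2 centimorgans.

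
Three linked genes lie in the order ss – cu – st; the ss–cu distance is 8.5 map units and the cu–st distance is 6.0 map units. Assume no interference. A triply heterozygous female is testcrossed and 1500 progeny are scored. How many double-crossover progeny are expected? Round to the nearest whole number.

8

Map distances give recombination frequencies of 0.085 and 0.060 for the two intervals.
With no interference, expected double-crossover frequency = 0.085 × 0.060 = 0.00510.
Expected number = 0.00510 × 1500 = 7.65 ≈ 8.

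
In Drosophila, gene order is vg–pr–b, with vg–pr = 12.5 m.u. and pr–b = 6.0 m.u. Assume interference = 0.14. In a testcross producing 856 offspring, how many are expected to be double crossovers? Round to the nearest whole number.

Map distances give recombination frequencies of 0.125 and 0.060 for the two intervals.
With interference 0.14 (so coincidence = 0.86), expected double-crossover frequency = 0.125 × 0.060 × 0.86 = 0.00645.
Expected number = 0.00645 × 856 = 5.52 ≈ 6.

6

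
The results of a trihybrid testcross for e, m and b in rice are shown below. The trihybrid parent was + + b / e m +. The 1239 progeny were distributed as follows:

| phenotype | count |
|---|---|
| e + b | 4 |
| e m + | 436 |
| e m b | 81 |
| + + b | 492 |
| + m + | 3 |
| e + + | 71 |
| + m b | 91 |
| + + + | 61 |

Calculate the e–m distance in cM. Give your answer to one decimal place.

The two rarest classes, e + b and + m +, are the double crossovers. Comparing them with the parentals, only the e allele has switched, so e is the middle locus and the order is m – e – b.
Crossovers in the m–e interval produce the single-crossover classes + m b and e + + (91 + 71 = 162) plus the double crossovers (7).
RF(m–e) = (162 + 7) / 1239 = 169/1239 = 0.1364 → 13.6 cM.

13.6 cM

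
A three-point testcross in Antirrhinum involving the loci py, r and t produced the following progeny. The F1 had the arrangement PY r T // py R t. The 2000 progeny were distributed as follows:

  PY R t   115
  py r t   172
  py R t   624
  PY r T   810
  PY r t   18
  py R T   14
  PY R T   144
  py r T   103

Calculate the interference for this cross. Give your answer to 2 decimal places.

0.26

The two rarest classes, PY r t and py R T, are the double crossovers. Comparing them with the parentals, only the t allele has switched, so t is the middle locus and the order is py – t – r.
py–t: (218 + 32)/2000 = 0.1250; t–r: (316 + 32)/2000 = 0.1740.
Expected DCO frequency = 0.1250 × 0.1740 ≈ 0.02175; observed = 32/2000 ≈ 0.01600.
Coefficient of coincidence = 0.01600/0.02175 ≈ 0.74; interference = 1 − 0.74 = 0.26.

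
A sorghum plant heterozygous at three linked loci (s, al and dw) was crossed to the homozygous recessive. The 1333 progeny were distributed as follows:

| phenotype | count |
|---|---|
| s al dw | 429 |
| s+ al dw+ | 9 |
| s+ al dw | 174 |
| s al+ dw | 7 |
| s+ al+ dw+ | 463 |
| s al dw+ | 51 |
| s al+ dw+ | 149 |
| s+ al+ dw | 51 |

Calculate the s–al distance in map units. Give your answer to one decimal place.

25.4 map units

The two most frequent reciprocal classes, s al dw and s+ al+ dw+, are the parental types, so the F1 was s al dw / s+ al+ dw+.
The two rarest classes, s al+ dw and s+ al dw+, are the double crossovers. Comparing them with the parentals, only the al allele has switched, so al is the middle locus and the order is s – al – dw.
Crossovers in the s–al interval produce the single-crossover classes s+ al dw and s al+ dw+ (174 + 149 = 323) plus the double crossovers (16).
RF(s–al) = (323 + 16) / 1333 = 339/1333 = 0.2543 → 25.4 map units.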